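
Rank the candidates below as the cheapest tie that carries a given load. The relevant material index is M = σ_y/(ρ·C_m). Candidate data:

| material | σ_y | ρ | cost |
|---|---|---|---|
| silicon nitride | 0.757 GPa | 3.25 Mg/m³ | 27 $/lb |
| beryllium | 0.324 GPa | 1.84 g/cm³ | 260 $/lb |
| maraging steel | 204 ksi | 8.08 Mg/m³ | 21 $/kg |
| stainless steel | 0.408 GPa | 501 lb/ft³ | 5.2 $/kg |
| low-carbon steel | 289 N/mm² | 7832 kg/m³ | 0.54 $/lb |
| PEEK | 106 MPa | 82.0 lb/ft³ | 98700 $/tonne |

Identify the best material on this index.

low-carbon steel

Normalizing units and computing the index:
  silicon nitride: σ_y = 757.0 MPa, ρ = 3250 kg/m³, cost = 59.52 $/kg
  beryllium: σ_y = 324.0 MPa, ρ = 1840 kg/m³, cost = 573.2 $/kg
  maraging steel: σ_y = 1407 MPa, ρ = 8080 kg/m³, cost = 21.00 $/kg
  stainless steel: σ_y = 408.0 MPa, ρ = 8025 kg/m³, cost = 5.200 $/kg
  low-carbon steel: σ_y = 289.0 MPa, ρ = 7832 kg/m³, cost = 1.190 $/kg
  PEEK: σ_y = 106.0 MPa, ρ = 1314 kg/m³, cost = 98.70 $/kg
  low-carbon steel: M = 31.0 kN·m per $
  stainless steel: M = 9.78 kN·m per $
  maraging steel: M = 8.29 kN·m per $
  silicon nitride: M = 3.91 kN·m per $
  PEEK: M = 0.818 kN·m per $
  beryllium: M = 0.307 kN·m per $
Highest index: low-carbon steel.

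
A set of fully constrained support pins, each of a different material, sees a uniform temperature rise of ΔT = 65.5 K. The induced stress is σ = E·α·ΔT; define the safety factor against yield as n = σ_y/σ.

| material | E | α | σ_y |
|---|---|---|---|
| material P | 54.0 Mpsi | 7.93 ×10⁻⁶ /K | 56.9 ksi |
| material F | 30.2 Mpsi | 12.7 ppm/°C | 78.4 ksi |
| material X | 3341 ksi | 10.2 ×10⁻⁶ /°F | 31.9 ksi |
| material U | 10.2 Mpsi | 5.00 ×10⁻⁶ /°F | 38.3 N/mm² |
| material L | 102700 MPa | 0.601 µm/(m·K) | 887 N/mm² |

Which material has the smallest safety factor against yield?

In consistent units (E in GPa, α in ×10⁻⁶/K, σ_y in MPa):
  material P: E = 372.3, α = 7.93, σ_y = 392.3 → σ = 193 MPa, n = 2.03
  material F: E = 208.2, α = 12.7, σ_y = 540.5 → σ = 173 MPa, n = 3.12
  material X: E = 23.04, α = 18.4, σ_y = 219.9 → σ = 27.7 MPa, n = 7.94
  material U: E = 70.33, α = 9.00, σ_y = 38.30 → σ = 41.5 MPa, n = 0.924
  material L: E = 102.7, α = 0.601, σ_y = 887.0 → σ = 4.04 MPa, n = 219
The minimum is material U at n = 0.924.

material U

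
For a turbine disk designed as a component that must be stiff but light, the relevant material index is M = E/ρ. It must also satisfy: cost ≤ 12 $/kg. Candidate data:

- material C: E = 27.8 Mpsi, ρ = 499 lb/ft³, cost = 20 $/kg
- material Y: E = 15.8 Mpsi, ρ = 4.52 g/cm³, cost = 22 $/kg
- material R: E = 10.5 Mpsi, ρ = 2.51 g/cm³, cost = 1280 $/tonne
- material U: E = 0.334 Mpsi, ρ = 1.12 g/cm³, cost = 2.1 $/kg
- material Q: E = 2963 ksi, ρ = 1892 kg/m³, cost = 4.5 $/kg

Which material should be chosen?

Screen on constraints: cost ≤ 12 $/kg. Survivors: material R, material U, material Q.
Normalizing units and computing the index:
  material R: E = 72.39 GPa, ρ = 2510 kg/m³
  material U: E = 2.303 GPa, ρ = 1120 kg/m³
  material Q: E = 20.43 GPa, ρ = 1892 kg/m³
  material R: M = 28.8 MN·m/kg
  material Q: M = 10.8 MN·m/kg
  material U: M = 2.06 MN·m/kg
Material R has the largest M.

material R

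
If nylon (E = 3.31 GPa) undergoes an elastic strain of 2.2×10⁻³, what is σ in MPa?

σ = E·ε = 3310 MPa × 2.2×10⁻³ = 7.28 MPa.

7.28 MPa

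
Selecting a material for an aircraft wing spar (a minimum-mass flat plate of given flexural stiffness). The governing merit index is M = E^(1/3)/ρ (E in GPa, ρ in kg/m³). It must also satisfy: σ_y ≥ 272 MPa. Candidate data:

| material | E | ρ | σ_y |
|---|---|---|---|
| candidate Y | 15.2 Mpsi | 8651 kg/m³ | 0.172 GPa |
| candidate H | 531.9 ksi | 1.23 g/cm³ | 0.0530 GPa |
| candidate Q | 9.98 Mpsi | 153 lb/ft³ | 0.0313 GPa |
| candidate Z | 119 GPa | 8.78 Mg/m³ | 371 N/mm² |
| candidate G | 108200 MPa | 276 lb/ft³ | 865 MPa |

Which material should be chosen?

candidate G

Screen on constraints: σ_y ≥ 272 MPa. Survivors: candidate Z, candidate G.
Normalizing units and computing the index:
  candidate Z: E = 119.0 GPa, ρ = 8780 kg/m³
  candidate G: E = 108.2 GPa, ρ = 4421 kg/m³
  candidate G: M = 1.08×10⁻³
  candidate Z: M = 0.560×10⁻³
The maximum is for candidate G.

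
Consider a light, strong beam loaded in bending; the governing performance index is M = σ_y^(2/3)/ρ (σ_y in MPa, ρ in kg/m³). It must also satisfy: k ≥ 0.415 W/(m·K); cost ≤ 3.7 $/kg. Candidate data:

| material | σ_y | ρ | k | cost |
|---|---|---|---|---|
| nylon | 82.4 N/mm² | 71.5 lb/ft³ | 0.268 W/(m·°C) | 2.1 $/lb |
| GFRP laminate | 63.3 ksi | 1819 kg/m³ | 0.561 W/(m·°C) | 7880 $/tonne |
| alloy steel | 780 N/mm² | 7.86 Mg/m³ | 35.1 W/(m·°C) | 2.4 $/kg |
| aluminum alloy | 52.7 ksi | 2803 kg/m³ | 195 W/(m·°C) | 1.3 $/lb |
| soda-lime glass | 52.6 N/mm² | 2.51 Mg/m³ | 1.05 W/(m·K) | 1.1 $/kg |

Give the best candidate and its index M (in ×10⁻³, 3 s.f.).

Screen on constraints: k ≥ 0.415 W/(m·K); cost ≤ 3.7 $/kg. Survivors: alloy steel, aluminum alloy, soda-lime glass.
Normalizing units and computing the index:
  alloy steel: σ_y = 780.0 MPa, ρ = 7860 kg/m³
  aluminum alloy: σ_y = 363.4 MPa, ρ = 2803 kg/m³
  soda-lime glass: σ_y = 52.60 MPa, ρ = 2510 kg/m³
  aluminum alloy: M = 18.2×10⁻³
  alloy steel: M = 10.8×10⁻³
  soda-lime glass: M = 5.59×10⁻³
The maximum is for aluminum alloy.

aluminum alloy, M = 18.2×10⁻³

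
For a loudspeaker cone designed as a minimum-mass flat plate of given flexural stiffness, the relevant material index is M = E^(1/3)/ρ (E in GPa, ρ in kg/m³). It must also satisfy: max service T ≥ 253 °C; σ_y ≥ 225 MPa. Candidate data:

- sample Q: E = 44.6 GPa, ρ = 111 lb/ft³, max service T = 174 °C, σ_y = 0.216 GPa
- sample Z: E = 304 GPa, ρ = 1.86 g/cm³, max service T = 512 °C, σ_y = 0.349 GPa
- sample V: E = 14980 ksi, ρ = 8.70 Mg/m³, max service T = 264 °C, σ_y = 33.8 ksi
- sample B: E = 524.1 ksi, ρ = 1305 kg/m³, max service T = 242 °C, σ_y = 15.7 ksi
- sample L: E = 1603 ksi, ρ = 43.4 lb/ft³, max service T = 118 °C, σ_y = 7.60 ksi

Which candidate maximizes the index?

sample Z

Screen on constraints: max service T ≥ 253 °C; σ_y ≥ 225 MPa. Survivors: sample Z, sample V.
Normalizing units and computing the index:
  sample Z: E = 304.0 GPa, ρ = 1860 kg/m³
  sample V: E = 103.3 GPa, ρ = 8700 kg/m³
  sample Z: M = 3.62×10⁻³
  sample V: M = 0.539×10⁻³
Highest index: sample Z.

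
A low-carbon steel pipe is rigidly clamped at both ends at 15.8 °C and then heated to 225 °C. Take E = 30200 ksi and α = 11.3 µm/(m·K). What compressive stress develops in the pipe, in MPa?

E = 30200 ksi = 208.2 GPa.
ΔT = 209.2 K. Constrained thermal stress σ = E·α·ΔT = 208.2×10³ MPa × 11.3×10⁻⁶ × 209.2 = 492 MPa (compressive).

492 MPa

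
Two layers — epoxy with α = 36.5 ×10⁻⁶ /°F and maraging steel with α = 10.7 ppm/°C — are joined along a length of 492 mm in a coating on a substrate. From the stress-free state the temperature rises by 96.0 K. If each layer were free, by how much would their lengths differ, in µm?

2600 µm

epoxy: α = 36.5×10⁻⁶/°F × 9/5 = 65.7×10⁻⁶/K.
Δα = |65.7 − 10.7|×10⁻⁶/K = 55.0×10⁻⁶/K.
ΔL_mismatch = Δα·L·ΔT = 55.0×10⁻⁶ × 492.0 mm × 96.0 K = 2600 µm.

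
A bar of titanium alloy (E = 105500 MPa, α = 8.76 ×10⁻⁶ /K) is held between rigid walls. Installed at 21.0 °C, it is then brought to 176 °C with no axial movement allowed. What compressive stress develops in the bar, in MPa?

E = 105500 MPa = 105.5 GPa.
ΔT = 155.0 K. Constrained thermal stress σ = E·α·ΔT = 105.5×10³ MPa × 8.76×10⁻⁶ × 155.0 = 143 MPa (compressive).

143 MPa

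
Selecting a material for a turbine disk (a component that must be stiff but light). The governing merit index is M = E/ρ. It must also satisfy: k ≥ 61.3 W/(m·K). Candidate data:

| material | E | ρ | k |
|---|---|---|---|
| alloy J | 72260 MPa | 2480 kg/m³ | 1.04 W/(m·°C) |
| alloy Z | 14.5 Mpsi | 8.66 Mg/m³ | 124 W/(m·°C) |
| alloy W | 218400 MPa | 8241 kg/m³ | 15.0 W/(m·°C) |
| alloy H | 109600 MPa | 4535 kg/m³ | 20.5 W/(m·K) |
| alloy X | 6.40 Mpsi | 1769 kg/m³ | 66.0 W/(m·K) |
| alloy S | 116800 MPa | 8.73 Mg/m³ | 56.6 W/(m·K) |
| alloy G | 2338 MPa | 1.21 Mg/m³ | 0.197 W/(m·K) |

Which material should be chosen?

Screen on constraints: k ≥ 61.3 W/(m·K). Survivors: alloy Z, alloy X.
Normalizing units and computing the index:
  alloy Z: E = 99.97 GPa, ρ = 8660 kg/m³
  alloy X: E = 44.13 GPa, ρ = 1769 kg/m³
  alloy X: M = 24.9 MN·m/kg
  alloy Z: M = 11.5 MN·m/kg
Highest index: alloy X.

alloy X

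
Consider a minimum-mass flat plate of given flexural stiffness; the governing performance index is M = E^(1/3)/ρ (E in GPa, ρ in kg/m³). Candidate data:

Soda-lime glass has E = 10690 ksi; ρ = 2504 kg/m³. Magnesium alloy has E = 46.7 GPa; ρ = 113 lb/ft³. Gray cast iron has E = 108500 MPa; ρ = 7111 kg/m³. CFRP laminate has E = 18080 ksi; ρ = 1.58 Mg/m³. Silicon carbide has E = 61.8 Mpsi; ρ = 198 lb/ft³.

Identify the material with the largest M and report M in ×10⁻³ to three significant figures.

Putting every candidate on a common basis:
  soda-lime glass: E = 73.70 GPa, ρ = 2504 kg/m³
  magnesium alloy: E = 46.70 GPa, ρ = 1810 kg/m³
  gray cast iron: E = 108.5 GPa, ρ = 7111 kg/m³
  CFRP laminate: E = 124.7 GPa, ρ = 1580 kg/m³
  silicon carbide: E = 426.1 GPa, ρ = 3172 kg/m³
  CFRP laminate: M = 3.16×10⁻³
  silicon carbide: M = 2.37×10⁻³
  magnesium alloy: M = 1.99×10⁻³
  soda-lime glass: M = 1.67×10⁻³
  gray cast iron: M = 0.671×10⁻³
The maximum is for CFRP laminate.

CFRP laminate, M = 3.16×10⁻³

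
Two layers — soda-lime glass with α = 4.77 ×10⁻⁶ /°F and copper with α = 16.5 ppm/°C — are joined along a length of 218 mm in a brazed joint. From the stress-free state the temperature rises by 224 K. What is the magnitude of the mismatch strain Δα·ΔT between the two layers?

1.77×10⁻³

soda-lime glass: α = 4.77×10⁻⁶/°F × 9/5 = 8.59×10⁻⁶/K.
Δα = |8.59 − 16.5|×10⁻⁶/K = 7.91×10⁻⁶/K.
Mismatch strain = Δα·ΔT = 7.91×10⁻⁶ × 224.0 = 1.77×10⁻³.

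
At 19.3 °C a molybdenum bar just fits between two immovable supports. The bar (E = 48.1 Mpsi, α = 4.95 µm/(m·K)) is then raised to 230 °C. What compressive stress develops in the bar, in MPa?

346 MPa

E = 48.1 Mpsi = 331.6 GPa.
ΔT = 210.7 K. Constrained thermal stress σ = E·α·ΔT = 331.6×10³ MPa × 4.95×10⁻⁶ × 210.7 = 346 MPa (compressive).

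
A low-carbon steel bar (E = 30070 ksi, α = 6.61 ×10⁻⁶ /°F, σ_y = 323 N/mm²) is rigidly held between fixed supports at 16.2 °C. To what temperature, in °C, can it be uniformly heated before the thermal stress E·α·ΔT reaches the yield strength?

147 °C

E = 30070 ksi = 207.3 GPa.
α = 6.61×10⁻⁶/°F × 9/5 = 11.9×10⁻⁶/K.
σ_y = 323 N/mm² = 323.0 MPa.
E·α·ΔT = 323.0 MPa ⇒ ΔT = 323.0 / (207.3×10³ × 11.9×10⁻⁶) = 130.9 K.
T = 16.2 + 130.9 = 147.1 °C.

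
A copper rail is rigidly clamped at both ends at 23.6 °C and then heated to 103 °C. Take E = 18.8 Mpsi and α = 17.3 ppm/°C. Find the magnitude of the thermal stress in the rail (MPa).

E = 18.8 Mpsi = 129.6 GPa.
ΔT = 79.40 K. Constrained thermal stress σ = E·α·ΔT = 129.6×10³ MPa × 17.3×10⁻⁶ × 79.40 = 178 MPa (compressive).

178 MPa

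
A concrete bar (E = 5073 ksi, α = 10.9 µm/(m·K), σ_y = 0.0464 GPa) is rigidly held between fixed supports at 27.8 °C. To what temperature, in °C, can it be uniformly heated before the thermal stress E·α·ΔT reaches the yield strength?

150 °C

E = 5073 ksi = 34.98 GPa.
σ_y = 0.0464 GPa = 46.40 MPa.
E·α·ΔT = 46.40 MPa ⇒ ΔT = 46.40 / (34.98×10³ × 10.9×10⁻⁶) = 121.7 K.
T = 27.8 + 121.7 = 149.5 °C.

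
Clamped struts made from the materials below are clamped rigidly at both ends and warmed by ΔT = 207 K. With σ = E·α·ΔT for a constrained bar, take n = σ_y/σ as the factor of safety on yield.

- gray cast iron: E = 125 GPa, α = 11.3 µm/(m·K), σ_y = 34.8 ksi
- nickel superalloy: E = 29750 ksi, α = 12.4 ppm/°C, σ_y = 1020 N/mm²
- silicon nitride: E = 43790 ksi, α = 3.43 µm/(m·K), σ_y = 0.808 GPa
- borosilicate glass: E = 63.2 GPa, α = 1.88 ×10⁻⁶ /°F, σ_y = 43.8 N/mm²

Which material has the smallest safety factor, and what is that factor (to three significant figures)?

gray cast iron, n = 0.821

In consistent units (E in GPa, α in ×10⁻⁶/K, σ_y in MPa):
  gray cast iron: E = 125.0, α = 11.3, σ_y = 239.9 → σ = 292 MPa, n = 0.821
  nickel superalloy: E = 205.1, α = 12.4, σ_y = 1020 → σ = 526 MPa, n = 1.94
  silicon nitride: E = 301.9, α = 3.43, σ_y = 808.0 → σ = 214 MPa, n = 3.77
  borosilicate glass: E = 63.20, α = 3.38, σ_y = 43.80 → σ = 44.3 MPa, n = 0.989
Gray cast iron has the lowest safety factor, n = 0.821.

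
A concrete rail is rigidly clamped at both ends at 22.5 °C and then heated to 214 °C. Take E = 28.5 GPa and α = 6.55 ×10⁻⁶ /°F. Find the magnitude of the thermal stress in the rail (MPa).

64.3 MPa

α = 6.55×10⁻⁶/°F × 9/5 = 11.8×10⁻⁶/K.
ΔT = 191.5 K. Constrained thermal stress σ = E·α·ΔT = 28.50×10³ MPa × 11.8×10⁻⁶ × 191.5 = 64.3 MPa (compressive).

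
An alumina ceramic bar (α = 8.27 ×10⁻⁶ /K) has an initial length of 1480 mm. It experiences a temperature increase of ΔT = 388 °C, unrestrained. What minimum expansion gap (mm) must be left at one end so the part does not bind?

ΔL = α·L₀·ΔT = 8.27×10⁻⁶ × 1480 mm × 388.0 K = 4.75 mm.

4.75 mm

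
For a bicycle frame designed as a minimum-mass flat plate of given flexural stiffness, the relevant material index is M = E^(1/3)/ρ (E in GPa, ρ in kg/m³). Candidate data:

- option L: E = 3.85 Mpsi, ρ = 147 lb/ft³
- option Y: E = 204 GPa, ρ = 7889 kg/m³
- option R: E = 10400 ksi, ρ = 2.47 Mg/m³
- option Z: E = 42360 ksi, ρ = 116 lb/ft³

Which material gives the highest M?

Convert each candidate to consistent units, then evaluate M:
  option L: E = 26.54 GPa, ρ = 2355 kg/m³
  option Y: E = 204.0 GPa, ρ = 7889 kg/m³
  option R: E = 71.71 GPa, ρ = 2470 kg/m³
  option Z: E = 292.1 GPa, ρ = 1858 kg/m³
  option Z: M = 3.57×10⁻³
  option R: M = 1.68×10⁻³
  option L: M = 1.27×10⁻³
  option Y: M = 0.746×10⁻³
Highest index: option Z.

option Z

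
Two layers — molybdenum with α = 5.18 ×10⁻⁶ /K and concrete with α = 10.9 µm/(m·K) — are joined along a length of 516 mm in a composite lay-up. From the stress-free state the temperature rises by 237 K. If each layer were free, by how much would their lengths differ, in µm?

700 µm

Δα = |5.18 − 10.9|×10⁻⁶/K = 5.72×10⁻⁶/K.
ΔL_mismatch = Δα·L·ΔT = 5.72×10⁻⁶ × 516.0 mm × 237.0 K = 700 µm.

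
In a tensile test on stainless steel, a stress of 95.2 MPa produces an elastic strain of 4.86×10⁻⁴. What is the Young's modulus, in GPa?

E = σ/ε = 95.2 MPa / 4.86×10⁻⁴ = 195900 MPa = 196 GPa.

196 GPa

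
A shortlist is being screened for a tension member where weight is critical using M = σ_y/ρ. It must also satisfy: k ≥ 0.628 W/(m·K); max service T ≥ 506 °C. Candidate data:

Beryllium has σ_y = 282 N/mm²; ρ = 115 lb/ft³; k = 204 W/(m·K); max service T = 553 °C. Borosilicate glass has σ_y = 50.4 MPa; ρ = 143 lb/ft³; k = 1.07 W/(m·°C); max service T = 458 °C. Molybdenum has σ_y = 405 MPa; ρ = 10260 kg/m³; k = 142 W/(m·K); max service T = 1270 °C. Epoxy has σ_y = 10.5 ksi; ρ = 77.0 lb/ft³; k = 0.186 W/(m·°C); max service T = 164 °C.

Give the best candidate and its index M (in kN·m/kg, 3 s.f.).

Screen on constraints: k ≥ 0.628 W/(m·K); max service T ≥ 506 °C. Survivors: beryllium, molybdenum.
Putting every candidate on a common basis:
  beryllium: σ_y = 282.0 MPa, ρ = 1842 kg/m³
  molybdenum: σ_y = 405.0 MPa, ρ = 10260 kg/m³
  beryllium: M = 153 kN·m/kg
  molybdenum: M = 39.5 kN·m/kg
The maximum is for beryllium.

beryllium, M = 153 kN·m/kg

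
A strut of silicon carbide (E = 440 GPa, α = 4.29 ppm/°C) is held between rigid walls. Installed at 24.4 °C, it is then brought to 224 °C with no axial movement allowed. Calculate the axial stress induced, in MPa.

ΔT = 199.6 K. Constrained thermal stress σ = E·α·ΔT = 440.0×10³ MPa × 4.29×10⁻⁶ × 199.6 = 377 MPa (compressive).

377 MPa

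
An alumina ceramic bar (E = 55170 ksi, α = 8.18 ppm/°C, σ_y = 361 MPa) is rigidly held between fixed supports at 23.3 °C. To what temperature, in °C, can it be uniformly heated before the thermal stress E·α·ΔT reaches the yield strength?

139 °C

E = 55170 ksi = 380.4 GPa.
E·α·ΔT = 361.0 MPa ⇒ ΔT = 361.0 / (380.4×10³ × 8.18×10⁻⁶) = 116.0 K.
T = 23.3 + 116.0 = 139.3 °C.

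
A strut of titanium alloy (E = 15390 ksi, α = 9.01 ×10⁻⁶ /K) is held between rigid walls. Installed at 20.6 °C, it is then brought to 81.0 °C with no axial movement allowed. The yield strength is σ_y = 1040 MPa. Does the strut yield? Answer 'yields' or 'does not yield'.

does not yield

E = 15390 ksi = 106.1 GPa.
ΔT = 60.40 K. Constrained thermal stress σ = E·α·ΔT = 106.1×10³ MPa × 9.01×10⁻⁶ × 60.40 = 57.7 MPa (compressive).
Compare to σ_y = 1040 MPa: σ < σ_y, so it does not yield.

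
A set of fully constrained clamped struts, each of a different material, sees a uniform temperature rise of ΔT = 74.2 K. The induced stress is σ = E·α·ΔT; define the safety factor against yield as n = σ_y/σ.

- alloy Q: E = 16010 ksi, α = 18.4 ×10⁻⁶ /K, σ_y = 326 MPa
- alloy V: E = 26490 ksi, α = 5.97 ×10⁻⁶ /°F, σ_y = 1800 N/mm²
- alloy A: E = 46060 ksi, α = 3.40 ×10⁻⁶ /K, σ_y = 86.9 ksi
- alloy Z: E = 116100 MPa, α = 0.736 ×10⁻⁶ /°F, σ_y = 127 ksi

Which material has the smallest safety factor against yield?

Per material, after unit conversion:
  alloy Q: E = 110.4, α = 18.4, σ_y = 326.0 → σ = 151 MPa, n = 2.16
  alloy V: E = 182.6, α = 10.7, σ_y = 1800 → σ = 146 MPa, n = 12.4
  alloy A: E = 317.6, α = 3.40, σ_y = 599.2 → σ = 80.1 MPa, n = 7.48
  alloy Z: E = 116.1, α = 1.32, σ_y = 875.6 → σ = 11.4 MPa, n = 76.7
Alloy Q has the lowest safety factor, n = 2.16.

alloy Q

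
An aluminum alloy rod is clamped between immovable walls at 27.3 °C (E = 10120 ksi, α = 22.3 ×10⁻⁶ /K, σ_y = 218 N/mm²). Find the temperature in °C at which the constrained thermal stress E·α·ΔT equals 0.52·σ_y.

E = 10120 ksi = 69.77 GPa.
σ_y = 218 N/mm² = 218.0 MPa.
E·α·ΔT = 113.4 MPa ⇒ ΔT = 113.4 / (69.77×10³ × 22.3×10⁻⁶) = 72.85 K.
T = 27.3 + 72.85 = 100.2 °C.

100 °C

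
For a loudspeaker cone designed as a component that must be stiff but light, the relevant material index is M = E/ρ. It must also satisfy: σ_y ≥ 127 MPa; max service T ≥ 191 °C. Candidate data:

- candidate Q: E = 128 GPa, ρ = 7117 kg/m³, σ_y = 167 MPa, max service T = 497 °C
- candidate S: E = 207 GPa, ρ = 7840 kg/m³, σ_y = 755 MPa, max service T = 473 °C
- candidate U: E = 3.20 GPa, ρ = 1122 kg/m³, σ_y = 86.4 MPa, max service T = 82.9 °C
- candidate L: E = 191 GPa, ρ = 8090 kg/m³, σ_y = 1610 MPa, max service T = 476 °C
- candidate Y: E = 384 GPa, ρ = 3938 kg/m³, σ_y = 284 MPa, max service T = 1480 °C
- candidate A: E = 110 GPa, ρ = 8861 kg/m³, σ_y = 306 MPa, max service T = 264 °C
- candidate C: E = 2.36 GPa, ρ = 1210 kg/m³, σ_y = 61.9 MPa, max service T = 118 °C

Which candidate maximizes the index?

Screen on constraints: σ_y ≥ 127 MPa; max service T ≥ 191 °C. Survivors: candidate Q, candidate S, candidate L, candidate Y, candidate A.
Computing M directly (units already consistent):
  candidate Y: M = 97.5 MN·m/kg
  candidate S: M = 26.4 MN·m/kg
  candidate L: M = 23.6 MN·m/kg
  candidate Q: M = 18.0 MN·m/kg
  candidate A: M = 12.4 MN·m/kg
Candidate Y has the largest M.

candidate Y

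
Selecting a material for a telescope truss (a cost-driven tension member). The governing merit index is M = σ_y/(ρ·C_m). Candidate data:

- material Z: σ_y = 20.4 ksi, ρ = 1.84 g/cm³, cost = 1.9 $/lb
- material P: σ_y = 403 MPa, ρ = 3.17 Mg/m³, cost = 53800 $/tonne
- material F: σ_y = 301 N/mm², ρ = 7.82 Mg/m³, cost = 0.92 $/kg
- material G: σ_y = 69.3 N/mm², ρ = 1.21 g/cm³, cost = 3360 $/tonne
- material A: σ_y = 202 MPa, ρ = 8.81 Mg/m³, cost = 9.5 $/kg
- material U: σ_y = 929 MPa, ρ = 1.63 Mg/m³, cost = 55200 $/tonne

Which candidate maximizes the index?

Normalizing units and computing the index:
  material Z: σ_y = 140.7 MPa, ρ = 1840 kg/m³, cost = 4.189 $/kg
  material P: σ_y = 403.0 MPa, ρ = 3170 kg/m³, cost = 53.80 $/kg
  material F: σ_y = 301.0 MPa, ρ = 7820 kg/m³, cost = 0.9200 $/kg
  material G: σ_y = 69.30 MPa, ρ = 1210 kg/m³, cost = 3.360 $/kg
  material A: σ_y = 202.0 MPa, ρ = 8810 kg/m³, cost = 9.500 $/kg
  material U: σ_y = 929.0 MPa, ρ = 1630 kg/m³, cost = 55.20 $/kg
  material F: M = 41.8 kN·m per $
  material Z: M = 18.2 kN·m per $
  material G: M = 17.0 kN·m per $
  material U: M = 10.3 kN·m per $
  material A: M = 2.41 kN·m per $
  material P: M = 2.36 kN·m per $
Material F ranks first.

material F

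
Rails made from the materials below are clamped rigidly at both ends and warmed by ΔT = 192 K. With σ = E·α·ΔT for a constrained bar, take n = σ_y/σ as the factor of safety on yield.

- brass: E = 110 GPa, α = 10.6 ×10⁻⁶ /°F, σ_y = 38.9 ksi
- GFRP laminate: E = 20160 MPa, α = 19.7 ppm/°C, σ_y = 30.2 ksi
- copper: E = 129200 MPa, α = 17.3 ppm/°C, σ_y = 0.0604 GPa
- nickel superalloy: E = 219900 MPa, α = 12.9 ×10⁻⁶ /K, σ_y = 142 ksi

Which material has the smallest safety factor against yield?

copper

With everything in SI (GPa, ×10⁻⁶/K, MPa):
  brass: E = 110.0, α = 19.1, σ_y = 268.2 → σ = 403 MPa, n = 0.666
  GFRP laminate: E = 20.16, α = 19.7, σ_y = 208.2 → σ = 76.3 MPa, n = 2.73
  copper: E = 129.2, α = 17.3, σ_y = 60.40 → σ = 429 MPa, n = 0.141
  nickel superalloy: E = 219.9, α = 12.9, σ_y = 979.1 → σ = 545 MPa, n = 1.80
Smallest n: copper with n = 0.141.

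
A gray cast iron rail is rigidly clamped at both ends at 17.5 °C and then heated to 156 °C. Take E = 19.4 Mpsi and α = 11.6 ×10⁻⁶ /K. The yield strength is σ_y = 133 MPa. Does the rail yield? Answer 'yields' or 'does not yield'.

E = 19.4 Mpsi = 133.8 GPa.
ΔT = 138.5 K. Constrained thermal stress σ = E·α·ΔT = 133.8×10³ MPa × 11.6×10⁻⁶ × 138.5 = 215 MPa (compressive).
Compare to σ_y = 133 MPa: σ ≥ σ_y, so it yields.

yields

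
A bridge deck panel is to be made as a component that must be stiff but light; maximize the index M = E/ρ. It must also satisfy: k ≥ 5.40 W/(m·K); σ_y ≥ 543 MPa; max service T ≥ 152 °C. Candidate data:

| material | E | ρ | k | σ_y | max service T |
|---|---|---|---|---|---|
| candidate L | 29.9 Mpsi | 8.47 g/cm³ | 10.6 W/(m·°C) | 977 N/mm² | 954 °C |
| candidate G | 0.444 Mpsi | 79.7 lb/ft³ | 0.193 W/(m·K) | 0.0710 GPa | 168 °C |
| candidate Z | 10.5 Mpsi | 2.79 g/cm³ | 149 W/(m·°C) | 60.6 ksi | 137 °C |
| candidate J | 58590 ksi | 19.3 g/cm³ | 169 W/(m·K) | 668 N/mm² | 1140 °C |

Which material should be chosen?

candidate L

Screen on constraints: k ≥ 5.40 W/(m·K); σ_y ≥ 543 MPa; max service T ≥ 152 °C. Survivors: candidate L, candidate J.
Convert each candidate to consistent units, then evaluate M:
  candidate L: E = 206.2 GPa, ρ = 8470 kg/m³
  candidate J: E = 404.0 GPa, ρ = 19300 kg/m³
  candidate L: M = 24.3 MN·m/kg
  candidate J: M = 20.9 MN·m/kg
Candidate L ranks first.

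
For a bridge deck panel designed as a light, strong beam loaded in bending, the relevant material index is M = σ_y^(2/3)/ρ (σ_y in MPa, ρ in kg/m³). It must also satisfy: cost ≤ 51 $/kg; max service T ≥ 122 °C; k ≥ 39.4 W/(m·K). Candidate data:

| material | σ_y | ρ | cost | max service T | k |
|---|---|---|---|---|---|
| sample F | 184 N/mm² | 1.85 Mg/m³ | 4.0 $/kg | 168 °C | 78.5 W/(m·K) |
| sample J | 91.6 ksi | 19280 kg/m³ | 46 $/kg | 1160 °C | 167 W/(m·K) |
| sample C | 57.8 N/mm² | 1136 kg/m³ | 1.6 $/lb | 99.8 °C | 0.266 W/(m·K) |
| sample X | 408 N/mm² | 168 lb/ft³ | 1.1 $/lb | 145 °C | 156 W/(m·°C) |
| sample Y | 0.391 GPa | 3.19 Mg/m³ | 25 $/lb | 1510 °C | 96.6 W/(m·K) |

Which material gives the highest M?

sample X

Screen on constraints: cost ≤ 51 $/kg; max service T ≥ 122 °C; k ≥ 39.4 W/(m·K). Survivors: sample F, sample J, sample X.
In SI units:
  sample F: σ_y = 184.0 MPa, ρ = 1850 kg/m³
  sample J: σ_y = 631.6 MPa, ρ = 19280 kg/m³
  sample X: σ_y = 408.0 MPa, ρ = 2691 kg/m³
  sample X: M = 20.4×10⁻³
  sample F: M = 17.5×10⁻³
  sample J: M = 3.82×10⁻³
Sample X ranks first.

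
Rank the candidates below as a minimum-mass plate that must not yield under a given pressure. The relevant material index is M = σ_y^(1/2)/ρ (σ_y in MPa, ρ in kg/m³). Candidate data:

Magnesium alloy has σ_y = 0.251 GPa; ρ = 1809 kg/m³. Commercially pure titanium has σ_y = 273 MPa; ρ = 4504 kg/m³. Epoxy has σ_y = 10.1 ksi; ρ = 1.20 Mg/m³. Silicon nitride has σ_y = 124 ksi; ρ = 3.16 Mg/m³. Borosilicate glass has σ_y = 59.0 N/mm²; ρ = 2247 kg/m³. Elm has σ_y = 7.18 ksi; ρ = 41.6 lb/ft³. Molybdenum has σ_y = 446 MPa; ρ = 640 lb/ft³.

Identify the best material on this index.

After converting to SI:
  magnesium alloy: σ_y = 251.0 MPa, ρ = 1809 kg/m³
  commercially pure titanium: σ_y = 273.0 MPa, ρ = 4504 kg/m³
  epoxy: σ_y = 69.64 MPa, ρ = 1200 kg/m³
  silicon nitride: σ_y = 855.0 MPa, ρ = 3160 kg/m³
  borosilicate glass: σ_y = 59.00 MPa, ρ = 2247 kg/m³
  elm: σ_y = 49.50 MPa, ρ = 666.4 kg/m³
  molybdenum: σ_y = 446.0 MPa, ρ = 10250 kg/m³
  elm: M = 10.6×10⁻³
  silicon nitride: M = 9.25×10⁻³
  magnesium alloy: M = 8.76×10⁻³
  epoxy: M = 6.95×10⁻³
  commercially pure titanium: M = 3.67×10⁻³
  borosilicate glass: M = 3.42×10⁻³
  molybdenum: M = 2.06×10⁻³
Highest index: elm.

elm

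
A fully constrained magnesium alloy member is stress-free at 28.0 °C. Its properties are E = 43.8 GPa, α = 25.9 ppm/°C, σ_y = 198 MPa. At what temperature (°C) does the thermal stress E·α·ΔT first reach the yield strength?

203 °C

E·α·ΔT = 198.0 MPa ⇒ ΔT = 198.0 / (43.80×10³ × 25.9×10⁻⁶) = 174.5 K.
T = 28.0 + 174.5 = 202.5 °C.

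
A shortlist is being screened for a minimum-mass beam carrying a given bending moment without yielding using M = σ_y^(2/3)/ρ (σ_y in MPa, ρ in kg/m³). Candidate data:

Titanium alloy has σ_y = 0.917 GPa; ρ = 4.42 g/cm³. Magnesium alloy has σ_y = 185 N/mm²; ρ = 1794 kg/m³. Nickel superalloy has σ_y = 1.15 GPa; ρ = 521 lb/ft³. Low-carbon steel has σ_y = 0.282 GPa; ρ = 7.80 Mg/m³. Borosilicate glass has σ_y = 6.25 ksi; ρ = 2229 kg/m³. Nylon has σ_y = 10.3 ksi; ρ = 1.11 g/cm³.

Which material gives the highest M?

titanium alloy

Normalizing units and computing the index:
  titanium alloy: σ_y = 917.0 MPa, ρ = 4420 kg/m³
  magnesium alloy: σ_y = 185.0 MPa, ρ = 1794 kg/m³
  nickel superalloy: σ_y = 1150 MPa, ρ = 8346 kg/m³
  low-carbon steel: σ_y = 282.0 MPa, ρ = 7800 kg/m³
  borosilicate glass: σ_y = 43.09 MPa, ρ = 2229 kg/m³
  nylon: σ_y = 71.02 MPa, ρ = 1110 kg/m³
  titanium alloy: M = 21.4×10⁻³
  magnesium alloy: M = 18.1×10⁻³
  nylon: M = 15.4×10⁻³
  nickel superalloy: M = 13.2×10⁻³
  borosilicate glass: M = 5.51×10⁻³
  low-carbon steel: M = 5.51×10⁻³
Titanium alloy ranks first.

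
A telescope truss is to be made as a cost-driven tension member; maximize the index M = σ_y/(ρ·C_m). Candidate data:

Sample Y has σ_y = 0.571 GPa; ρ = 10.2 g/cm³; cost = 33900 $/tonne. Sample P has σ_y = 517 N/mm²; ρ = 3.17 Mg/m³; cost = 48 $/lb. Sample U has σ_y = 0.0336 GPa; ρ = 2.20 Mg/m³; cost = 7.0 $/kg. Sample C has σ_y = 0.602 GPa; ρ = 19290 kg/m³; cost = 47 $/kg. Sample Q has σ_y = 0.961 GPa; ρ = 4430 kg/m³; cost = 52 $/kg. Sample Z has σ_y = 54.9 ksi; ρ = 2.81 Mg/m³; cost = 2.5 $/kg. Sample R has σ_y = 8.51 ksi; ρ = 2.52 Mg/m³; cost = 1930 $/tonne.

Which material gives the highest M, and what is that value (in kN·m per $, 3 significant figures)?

sample Z, M = 53.9 kN·m per $

Normalizing units and computing the index:
  sample Y: σ_y = 571.0 MPa, ρ = 10200 kg/m³, cost = 33.90 $/kg
  sample P: σ_y = 517.0 MPa, ρ = 3170 kg/m³, cost = 105.8 $/kg
  sample U: σ_y = 33.60 MPa, ρ = 2200 kg/m³, cost = 7.000 $/kg
  sample C: σ_y = 602.0 MPa, ρ = 19290 kg/m³, cost = 47.00 $/kg
  sample Q: σ_y = 961.0 MPa, ρ = 4430 kg/m³, cost = 52.00 $/kg
  sample Z: σ_y = 378.5 MPa, ρ = 2810 kg/m³, cost = 2.500 $/kg
  sample R: σ_y = 58.67 MPa, ρ = 2520 kg/m³, cost = 1.930 $/kg
  sample Z: M = 53.9 kN·m per $
  sample R: M = 12.1 kN·m per $
  sample Q: M = 4.17 kN·m per $
  sample U: M = 2.18 kN·m per $
  sample Y: M = 1.65 kN·m per $
  sample P: M = 1.54 kN·m per $
  sample C: M = 0.664 kN·m per $
Sample Z ranks first.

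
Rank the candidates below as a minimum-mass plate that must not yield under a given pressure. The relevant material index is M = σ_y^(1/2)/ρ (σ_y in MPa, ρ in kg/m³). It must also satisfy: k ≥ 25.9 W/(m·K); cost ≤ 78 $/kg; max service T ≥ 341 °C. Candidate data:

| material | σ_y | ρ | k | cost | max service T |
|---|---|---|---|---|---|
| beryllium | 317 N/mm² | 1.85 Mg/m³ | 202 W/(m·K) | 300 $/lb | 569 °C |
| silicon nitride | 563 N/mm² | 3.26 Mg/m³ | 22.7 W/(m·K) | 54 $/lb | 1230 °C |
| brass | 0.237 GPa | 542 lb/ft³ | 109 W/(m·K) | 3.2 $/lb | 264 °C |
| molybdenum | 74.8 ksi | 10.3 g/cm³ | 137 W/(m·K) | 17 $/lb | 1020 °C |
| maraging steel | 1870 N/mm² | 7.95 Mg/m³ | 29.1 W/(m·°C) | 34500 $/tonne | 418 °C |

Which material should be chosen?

Screen on constraints: k ≥ 25.9 W/(m·K); cost ≤ 78 $/kg; max service T ≥ 341 °C. Survivors: molybdenum, maraging steel.
In SI units:
  molybdenum: σ_y = 515.7 MPa, ρ = 10300 kg/m³
  maraging steel: σ_y = 1870 MPa, ρ = 7950 kg/m³
  maraging steel: M = 5.44×10⁻³
  molybdenum: M = 2.20×10⁻³
Maraging steel has the largest M.

maraging steel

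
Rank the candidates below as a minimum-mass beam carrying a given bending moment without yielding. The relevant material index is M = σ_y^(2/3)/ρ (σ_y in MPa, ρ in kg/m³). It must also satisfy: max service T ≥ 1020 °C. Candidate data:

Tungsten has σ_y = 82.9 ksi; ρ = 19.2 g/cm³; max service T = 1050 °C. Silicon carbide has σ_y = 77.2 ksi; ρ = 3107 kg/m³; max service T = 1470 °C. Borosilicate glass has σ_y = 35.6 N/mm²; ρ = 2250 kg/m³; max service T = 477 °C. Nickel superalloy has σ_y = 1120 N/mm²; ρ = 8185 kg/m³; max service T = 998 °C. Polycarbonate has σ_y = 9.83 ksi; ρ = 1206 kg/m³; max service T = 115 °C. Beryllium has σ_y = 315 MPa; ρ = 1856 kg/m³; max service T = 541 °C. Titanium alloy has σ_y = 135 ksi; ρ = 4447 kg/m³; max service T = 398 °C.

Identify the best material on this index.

Screen on constraints: max service T ≥ 1020 °C. Survivors: tungsten, silicon carbide.
Convert each candidate to consistent units, then evaluate M:
  tungsten: σ_y = 571.6 MPa, ρ = 19200 kg/m³
  silicon carbide: σ_y = 532.3 MPa, ρ = 3107 kg/m³
  silicon carbide: M = 21.1×10⁻³
  tungsten: M = 3.59×10⁻³
Silicon carbide has the largest M.

silicon carbide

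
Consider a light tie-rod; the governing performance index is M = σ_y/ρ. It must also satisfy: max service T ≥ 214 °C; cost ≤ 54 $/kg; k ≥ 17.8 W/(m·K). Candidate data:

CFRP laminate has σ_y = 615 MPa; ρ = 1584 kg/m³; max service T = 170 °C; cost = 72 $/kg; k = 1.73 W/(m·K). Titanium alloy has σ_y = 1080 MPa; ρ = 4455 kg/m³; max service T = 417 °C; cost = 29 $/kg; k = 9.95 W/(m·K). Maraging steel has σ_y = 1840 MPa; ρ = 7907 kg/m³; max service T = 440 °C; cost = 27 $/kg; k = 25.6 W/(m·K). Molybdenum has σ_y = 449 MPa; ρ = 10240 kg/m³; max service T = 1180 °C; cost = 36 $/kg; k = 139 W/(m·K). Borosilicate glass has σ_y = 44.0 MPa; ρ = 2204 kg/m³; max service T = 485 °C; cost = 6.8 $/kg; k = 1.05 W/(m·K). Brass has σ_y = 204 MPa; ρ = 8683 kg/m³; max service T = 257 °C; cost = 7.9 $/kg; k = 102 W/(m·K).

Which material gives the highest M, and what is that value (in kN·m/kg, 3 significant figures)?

Screen on constraints: max service T ≥ 214 °C; cost ≤ 54 $/kg; k ≥ 17.8 W/(m·K). Survivors: maraging steel, molybdenum, brass.
Evaluate M for each candidate:
  maraging steel: M = 233 kN·m/kg
  molybdenum: M = 43.8 kN·m/kg
  brass: M = 23.5 kN·m/kg
The maximum is for maraging steel.

maraging steel, M = 233 kN·m/kg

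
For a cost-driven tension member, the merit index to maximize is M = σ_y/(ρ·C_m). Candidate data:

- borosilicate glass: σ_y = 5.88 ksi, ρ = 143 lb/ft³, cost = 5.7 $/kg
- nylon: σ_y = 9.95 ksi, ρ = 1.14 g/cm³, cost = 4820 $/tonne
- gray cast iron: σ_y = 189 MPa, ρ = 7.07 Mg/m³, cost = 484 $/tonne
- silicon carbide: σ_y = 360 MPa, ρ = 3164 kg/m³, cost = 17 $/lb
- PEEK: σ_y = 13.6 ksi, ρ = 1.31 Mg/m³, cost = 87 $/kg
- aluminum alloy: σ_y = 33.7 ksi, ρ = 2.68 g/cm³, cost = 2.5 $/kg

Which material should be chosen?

Normalizing units and computing the index:
  borosilicate glass: σ_y = 40.54 MPa, ρ = 2291 kg/m³, cost = 5.700 $/kg
  nylon: σ_y = 68.60 MPa, ρ = 1140 kg/m³, cost = 4.820 $/kg
  gray cast iron: σ_y = 189.0 MPa, ρ = 7070 kg/m³, cost = 0.4840 $/kg
  silicon carbide: σ_y = 360.0 MPa, ρ = 3164 kg/m³, cost = 37.48 $/kg
  PEEK: σ_y = 93.77 MPa, ρ = 1310 kg/m³, cost = 87.00 $/kg
  aluminum alloy: σ_y = 232.4 MPa, ρ = 2680 kg/m³, cost = 2.500 $/kg
  gray cast iron: M = 55.2 kN·m per $
  aluminum alloy: M = 34.7 kN·m per $
  nylon: M = 12.5 kN·m per $
  borosilicate glass: M = 3.11 kN·m per $
  silicon carbide: M = 3.04 kN·m per $
  PEEK: M = 0.823 kN·m per $
Gray cast iron has the largest M.

gray cast iron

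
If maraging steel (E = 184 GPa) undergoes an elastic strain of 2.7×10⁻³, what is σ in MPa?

σ = E·ε = 184000 MPa × 2.7×10⁻³ = 497 MPa.

497 MPa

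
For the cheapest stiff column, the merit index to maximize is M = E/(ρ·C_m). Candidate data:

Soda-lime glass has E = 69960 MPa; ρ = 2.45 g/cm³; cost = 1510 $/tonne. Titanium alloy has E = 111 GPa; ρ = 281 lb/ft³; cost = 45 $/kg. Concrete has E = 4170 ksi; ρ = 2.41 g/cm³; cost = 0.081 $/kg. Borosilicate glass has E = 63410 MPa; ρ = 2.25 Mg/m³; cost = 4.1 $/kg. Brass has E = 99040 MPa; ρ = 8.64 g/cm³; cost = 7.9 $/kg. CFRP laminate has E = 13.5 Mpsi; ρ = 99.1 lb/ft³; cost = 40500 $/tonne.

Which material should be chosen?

concrete

Putting every candidate on a common basis:
  soda-lime glass: E = 69.96 GPa, ρ = 2450 kg/m³, cost = 1.510 $/kg
  titanium alloy: E = 111.0 GPa, ρ = 4501 kg/m³, cost = 45.00 $/kg
  concrete: E = 28.75 GPa, ρ = 2410 kg/m³, cost = 0.08100 $/kg
  borosilicate glass: E = 63.41 GPa, ρ = 2250 kg/m³, cost = 4.100 $/kg
  brass: E = 99.04 GPa, ρ = 8640 kg/m³, cost = 7.900 $/kg
  CFRP laminate: E = 93.08 GPa, ρ = 1587 kg/m³, cost = 40.50 $/kg
  concrete: M = 147 MN·m per $
  soda-lime glass: M = 18.9 MN·m per $
  borosilicate glass: M = 6.87 MN·m per $
  brass: M = 1.45 MN·m per $
  CFRP laminate: M = 1.45 MN·m per $
  titanium alloy: M = 0.548 MN·m per $
The maximum is for concrete.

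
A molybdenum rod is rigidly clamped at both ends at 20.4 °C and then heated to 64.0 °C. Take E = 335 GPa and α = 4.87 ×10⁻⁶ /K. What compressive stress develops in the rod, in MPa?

71.1 MPa

ΔT = 43.60 K. Constrained thermal stress σ = E·α·ΔT = 335.0×10³ MPa × 4.87×10⁻⁶ × 43.60 = 71.1 MPa (compressive).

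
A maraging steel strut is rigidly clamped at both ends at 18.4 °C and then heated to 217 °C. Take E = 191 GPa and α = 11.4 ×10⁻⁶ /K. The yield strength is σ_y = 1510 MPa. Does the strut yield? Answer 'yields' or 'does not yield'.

does not yield

ΔT = 198.6 K. Constrained thermal stress σ = E·α·ΔT = 191.0×10³ MPa × 11.4×10⁻⁶ × 198.6 = 432 MPa (compressive).
Compare to σ_y = 1510 MPa: σ < σ_y, so it does not yield.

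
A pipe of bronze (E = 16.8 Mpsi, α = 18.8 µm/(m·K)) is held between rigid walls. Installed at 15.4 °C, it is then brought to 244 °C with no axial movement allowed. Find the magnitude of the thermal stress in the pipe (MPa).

E = 16.8 Mpsi = 115.8 GPa.
ΔT = 228.6 K. Constrained thermal stress σ = E·α·ΔT = 115.8×10³ MPa × 18.8×10⁻⁶ × 228.6 = 498 MPa (compressive).

498 MPa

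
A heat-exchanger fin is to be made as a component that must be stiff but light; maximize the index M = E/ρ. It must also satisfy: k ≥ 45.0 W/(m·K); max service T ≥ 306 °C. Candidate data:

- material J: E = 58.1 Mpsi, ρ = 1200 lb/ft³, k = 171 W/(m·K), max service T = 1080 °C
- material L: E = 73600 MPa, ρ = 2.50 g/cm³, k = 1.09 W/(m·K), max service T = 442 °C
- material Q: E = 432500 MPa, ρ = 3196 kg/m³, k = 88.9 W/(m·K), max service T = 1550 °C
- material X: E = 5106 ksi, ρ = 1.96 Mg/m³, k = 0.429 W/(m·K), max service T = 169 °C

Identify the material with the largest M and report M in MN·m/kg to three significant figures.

material Q, M = 135 MN·m/kg

Screen on constraints: k ≥ 45.0 W/(m·K); max service T ≥ 306 °C. Survivors: material J, material Q.
In SI units:
  material J: E = 400.6 GPa, ρ = 19220 kg/m³
  material Q: E = 432.5 GPa, ρ = 3196 kg/m³
  material Q: M = 135 MN·m/kg
  material J: M = 20.8 MN·m/kg
Highest index: material Q.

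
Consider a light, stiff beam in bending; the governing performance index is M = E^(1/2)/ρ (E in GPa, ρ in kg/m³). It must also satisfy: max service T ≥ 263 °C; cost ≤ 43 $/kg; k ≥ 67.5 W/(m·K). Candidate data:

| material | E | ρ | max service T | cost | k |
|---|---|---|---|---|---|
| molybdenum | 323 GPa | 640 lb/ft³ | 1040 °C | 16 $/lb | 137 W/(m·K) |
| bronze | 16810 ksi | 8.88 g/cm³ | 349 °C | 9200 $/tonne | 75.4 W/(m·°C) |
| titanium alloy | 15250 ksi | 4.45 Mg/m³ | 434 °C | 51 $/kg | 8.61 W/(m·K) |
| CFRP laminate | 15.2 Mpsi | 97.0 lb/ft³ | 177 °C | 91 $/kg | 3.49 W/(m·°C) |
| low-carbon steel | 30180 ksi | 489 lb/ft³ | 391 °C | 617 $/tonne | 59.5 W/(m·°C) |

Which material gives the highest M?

molybdenum

Screen on constraints: max service T ≥ 263 °C; cost ≤ 43 $/kg; k ≥ 67.5 W/(m·K). Survivors: molybdenum, bronze.
Normalizing units and computing the index:
  molybdenum: E = 323.0 GPa, ρ = 10250 kg/m³
  bronze: E = 115.9 GPa, ρ = 8880 kg/m³
  molybdenum: M = 1.75×10⁻³
  bronze: M = 1.21×10⁻³
The maximum is for molybdenum.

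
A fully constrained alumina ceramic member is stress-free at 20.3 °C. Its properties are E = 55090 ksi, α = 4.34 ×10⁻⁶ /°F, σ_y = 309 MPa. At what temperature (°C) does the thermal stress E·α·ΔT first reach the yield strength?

E = 55090 ksi = 379.8 GPa.
α = 4.34×10⁻⁶/°F × 9/5 = 7.81×10⁻⁶/K.
E·α·ΔT = 309.0 MPa ⇒ ΔT = 309.0 / (379.8×10³ × 7.81×10⁻⁶) = 104.1 K.
T = 20.3 + 104.1 = 124.4 °C.

124 °C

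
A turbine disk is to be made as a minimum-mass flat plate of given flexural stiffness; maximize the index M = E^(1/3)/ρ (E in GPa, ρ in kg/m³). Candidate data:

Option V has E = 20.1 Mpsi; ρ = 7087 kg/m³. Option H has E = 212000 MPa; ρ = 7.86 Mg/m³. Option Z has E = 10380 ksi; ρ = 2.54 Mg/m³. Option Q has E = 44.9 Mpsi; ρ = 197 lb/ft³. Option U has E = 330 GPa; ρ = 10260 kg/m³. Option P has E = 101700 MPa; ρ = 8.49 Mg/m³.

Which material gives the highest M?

option Q

Normalizing units and computing the index:
  option V: E = 138.6 GPa, ρ = 7087 kg/m³
  option H: E = 212.0 GPa, ρ = 7860 kg/m³
  option Z: E = 71.57 GPa, ρ = 2540 kg/m³
  option Q: E = 309.6 GPa, ρ = 3156 kg/m³
  option U: E = 330.0 GPa, ρ = 10260 kg/m³
  option P: E = 101.7 GPa, ρ = 8490 kg/m³
  option Q: M = 2.14×10⁻³
  option Z: M = 1.63×10⁻³
  option H: M = 0.759×10⁻³
  option V: M = 0.730×10⁻³
  option U: M = 0.674×10⁻³
  option P: M = 0.550×10⁻³
Highest index: option Q.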